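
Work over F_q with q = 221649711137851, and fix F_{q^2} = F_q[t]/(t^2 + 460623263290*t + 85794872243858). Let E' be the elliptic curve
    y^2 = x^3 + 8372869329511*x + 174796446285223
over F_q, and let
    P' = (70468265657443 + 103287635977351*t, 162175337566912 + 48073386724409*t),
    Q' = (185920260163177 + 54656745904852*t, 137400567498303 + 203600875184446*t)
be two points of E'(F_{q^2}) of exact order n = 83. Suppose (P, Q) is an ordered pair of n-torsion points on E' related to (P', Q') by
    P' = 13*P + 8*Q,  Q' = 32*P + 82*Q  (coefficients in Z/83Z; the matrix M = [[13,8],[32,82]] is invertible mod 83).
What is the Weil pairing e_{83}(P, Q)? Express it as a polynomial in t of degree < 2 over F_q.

92363316893474 + 119582779683290*t

e_{83} is bilinear + alternating on E[83], so e_{83}(13*P + 8*Q, 32*P + 82*Q) = e_{83}(P,Q)^(13*82-8*32).
13*82 - 8*32 = 810; reduced mod 83: det = 63, inverse 29.
n = 83 = (1010011)_2 (7 bits, wt 4); accumulate f_{83,P'}(Q'+S)/f_{83,P'}(S) along the 6-step ladder.
Miller gives e_{83}(P',Q') = 100235237136750 + 8787313386470*t in F_{221649711137851^2}.
Thus e_{83}(P,Q) = 92363316893474 + 119582779683290*t.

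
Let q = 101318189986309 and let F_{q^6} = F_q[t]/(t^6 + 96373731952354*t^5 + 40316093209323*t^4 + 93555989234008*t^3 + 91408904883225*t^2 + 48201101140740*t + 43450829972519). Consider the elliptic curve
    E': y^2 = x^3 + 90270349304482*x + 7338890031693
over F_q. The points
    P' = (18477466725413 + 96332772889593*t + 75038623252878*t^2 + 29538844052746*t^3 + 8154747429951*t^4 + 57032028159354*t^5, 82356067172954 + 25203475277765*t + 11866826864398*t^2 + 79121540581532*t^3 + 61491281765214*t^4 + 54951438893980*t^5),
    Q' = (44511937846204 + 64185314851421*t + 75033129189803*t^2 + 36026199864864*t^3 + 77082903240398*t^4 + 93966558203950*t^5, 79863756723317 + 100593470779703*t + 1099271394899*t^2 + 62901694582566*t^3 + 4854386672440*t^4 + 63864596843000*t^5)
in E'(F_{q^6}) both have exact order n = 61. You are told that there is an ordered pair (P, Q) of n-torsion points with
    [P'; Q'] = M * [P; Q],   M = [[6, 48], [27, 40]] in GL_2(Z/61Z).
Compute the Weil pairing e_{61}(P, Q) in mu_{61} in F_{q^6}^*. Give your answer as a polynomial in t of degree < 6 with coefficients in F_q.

5156493374482 + 53546620643999*t + 82144321873174*t^2 + 23624474283218*t^3 + 43171701118016*t^4 + 21189888315906*t^5

e_{61}(aP+bQ,cP+dQ) = e_{61}(P,Q)^(ad-bc); with (a,b,c,d)=(6,48,27,40) this gives the det-61 law.
Hence e(P,Q) = e(P',Q')^{16} where 16 = 42^{-1} mod 61.
Run Miller on y^2=x^3+90270349304482*x+7338890031693 over F_{101318189986309}: ladder 111101 (6 bits); e = f_P(D_Q)/f_Q(D_P).
Miller gives e_{61}(P',Q') = 8876481737957 + 28725941153005*t + 10460485158633*t^2 + 1670349188407*t^3 + 94953065944789*t^4 + 60509133485335*t^5 in F_{101318189986309^6}.
e_{61}(P,Q) = (8876481737957 + 28725941153005*t + 10460485158633*t^2 + 1670349188407*t^3 + 94953065944789*t^4 + 60509133485335*t^5)^{16} = 5156493374482 + 53546620643999*t + 82144321873174*t^2 + 23624474283218*t^3 + 43171701118016*t^4 + 21189888315906*t^5.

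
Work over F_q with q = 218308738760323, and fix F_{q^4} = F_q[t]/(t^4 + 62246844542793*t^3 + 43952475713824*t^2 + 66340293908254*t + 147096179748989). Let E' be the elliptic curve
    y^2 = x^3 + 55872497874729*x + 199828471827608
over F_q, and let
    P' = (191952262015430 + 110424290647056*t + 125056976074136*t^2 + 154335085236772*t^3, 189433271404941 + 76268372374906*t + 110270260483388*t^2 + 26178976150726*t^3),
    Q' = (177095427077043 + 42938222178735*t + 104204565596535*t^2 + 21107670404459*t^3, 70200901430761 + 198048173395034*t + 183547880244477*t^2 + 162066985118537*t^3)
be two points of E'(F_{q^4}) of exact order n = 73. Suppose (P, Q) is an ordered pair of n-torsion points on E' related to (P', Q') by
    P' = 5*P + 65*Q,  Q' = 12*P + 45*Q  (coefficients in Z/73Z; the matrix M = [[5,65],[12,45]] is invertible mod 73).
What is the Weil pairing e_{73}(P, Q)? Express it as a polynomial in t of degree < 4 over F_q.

e_{73}(aP+bQ,cP+dQ) = e_{73}(P,Q)^(ad-bc); with (a,b,c,d)=(5,65,12,45) this gives the det-73 law.
So e_{73}(P,Q) = e_{73}(P',Q')^{68}, since 29*68 = 1 mod 73.
7-bit Miller (1001001) on E'/F_{218308738760323} with a'=55872497874729, b'=199828471827608: accumulate tangent/chord ratios at Q'+S and P'+S'.
So e_{73}(P',Q') = 33461334078673 + 117972376895517*t + 78426426907134*t^2 + 209900242579404*t^3.
Hence e(P,Q) = 40044491820635 + 94827401096267*t + 71519626803393*t^2 + 180370784920999*t^3 in F_{218308738760323^4}^*.

40044491820635 + 94827401096267*t + 71519626803393*t^2 + 180370784920999*t^3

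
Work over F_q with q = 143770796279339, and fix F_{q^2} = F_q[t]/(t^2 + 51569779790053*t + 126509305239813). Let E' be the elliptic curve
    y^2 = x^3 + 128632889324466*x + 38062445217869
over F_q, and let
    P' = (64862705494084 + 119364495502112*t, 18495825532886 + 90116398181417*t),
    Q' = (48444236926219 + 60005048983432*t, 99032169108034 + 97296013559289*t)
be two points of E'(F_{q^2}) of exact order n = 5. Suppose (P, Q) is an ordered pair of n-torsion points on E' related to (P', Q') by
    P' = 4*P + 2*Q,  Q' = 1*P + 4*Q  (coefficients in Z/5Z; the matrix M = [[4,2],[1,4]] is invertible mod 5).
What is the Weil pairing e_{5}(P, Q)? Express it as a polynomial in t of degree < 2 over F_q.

44185690751003 + 69485034010308*t

Under M = [[4,2],[1,4]] in GL_2(Z/5), e_{5}(P',Q') = e_{5}(P,Q)^(4*4-2*1 mod 5).
4*4 - 2*1 = 14; reduced mod 5: det = 4, inverse 4.
n = 5 = (101)_2 (3 bits, wt 2); accumulate f_{5,P'}(Q'+S)/f_{5,P'}(S) along the 2-step ladder.
Result: e(P',Q') = 7956413113309 + 74285762269031*t.
(7956413113309 + 74285762269031*t)^{4} mod (143770796279339,f) = 44185690751003 + 69485034010308*t.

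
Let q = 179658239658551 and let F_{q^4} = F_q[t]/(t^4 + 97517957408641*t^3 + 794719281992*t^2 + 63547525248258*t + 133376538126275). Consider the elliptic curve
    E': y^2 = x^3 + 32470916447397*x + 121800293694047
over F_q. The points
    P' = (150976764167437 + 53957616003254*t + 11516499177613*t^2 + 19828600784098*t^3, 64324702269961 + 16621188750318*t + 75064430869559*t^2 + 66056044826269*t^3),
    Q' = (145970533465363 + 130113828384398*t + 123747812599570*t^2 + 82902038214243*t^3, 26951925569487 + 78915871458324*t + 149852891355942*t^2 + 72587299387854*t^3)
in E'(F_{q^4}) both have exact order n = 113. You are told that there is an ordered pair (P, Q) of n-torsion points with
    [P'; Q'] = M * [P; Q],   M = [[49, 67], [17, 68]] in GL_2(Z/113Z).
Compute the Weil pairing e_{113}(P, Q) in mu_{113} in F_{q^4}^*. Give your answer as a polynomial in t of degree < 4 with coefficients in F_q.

8369967106348 + 37155366616108*t + 148482042784803*t^2 + 66745058944892*t^3

e_{113} is bilinear + alternating on E[113], so e_{113}(49*P + 67*Q, 17*P + 68*Q) = e_{113}(P,Q)^(49*68-67*17).
49*68 - 67*17 = 2193; reduced mod 113: det = 46, inverse 86.
n = 113 = (1110001)_2 (7 bits, wt 4); accumulate f_{113,P'}(Q'+S)/f_{113,P'}(S) along the 6-step ladder.
f_P(D_Q)/f_Q(D_P) = 175627902141528 + 40889184414721*t + 10055635212624*t^2 + 56548949060171*t^3.
Thus e_{113}(P,Q) = 8369967106348 + 37155366616108*t + 148482042784803*t^2 + 66745058944892*t^3.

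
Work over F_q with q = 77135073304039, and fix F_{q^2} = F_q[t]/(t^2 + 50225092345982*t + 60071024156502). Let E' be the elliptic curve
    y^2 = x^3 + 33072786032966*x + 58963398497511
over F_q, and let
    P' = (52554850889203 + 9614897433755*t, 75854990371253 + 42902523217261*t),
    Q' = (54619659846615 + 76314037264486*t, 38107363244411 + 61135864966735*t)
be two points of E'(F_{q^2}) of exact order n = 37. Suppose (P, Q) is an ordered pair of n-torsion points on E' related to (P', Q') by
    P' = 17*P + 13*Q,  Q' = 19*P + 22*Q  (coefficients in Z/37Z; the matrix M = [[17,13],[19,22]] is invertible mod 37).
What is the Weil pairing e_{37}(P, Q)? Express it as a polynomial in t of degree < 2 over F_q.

Since e_{37}(P,P)=e_{37}(Q,Q)=1 and e_{37}(Q,P)=e_{37}(P,Q)^{-1}, expanding e_{37}(17*P + 13*Q,19*P + 22*Q) leaves e(P,Q)^det(M).
det(M) mod 37 = 16; its inverse in (Z/37)^* is 7 (check: 16*7 mod 37 = 1).
Miller loop for e_{37} over F_{77135073304039^2}: bits of 37 = 100101; 5 double steps + 2 add steps, l/v at each.
Result: e(P',Q') = 16075821281742 + 74380492587360*t.
Thus e_{37}(P,Q) = 33536906240332 + 30430765274520*t.

33536906240332 + 30430765274520*t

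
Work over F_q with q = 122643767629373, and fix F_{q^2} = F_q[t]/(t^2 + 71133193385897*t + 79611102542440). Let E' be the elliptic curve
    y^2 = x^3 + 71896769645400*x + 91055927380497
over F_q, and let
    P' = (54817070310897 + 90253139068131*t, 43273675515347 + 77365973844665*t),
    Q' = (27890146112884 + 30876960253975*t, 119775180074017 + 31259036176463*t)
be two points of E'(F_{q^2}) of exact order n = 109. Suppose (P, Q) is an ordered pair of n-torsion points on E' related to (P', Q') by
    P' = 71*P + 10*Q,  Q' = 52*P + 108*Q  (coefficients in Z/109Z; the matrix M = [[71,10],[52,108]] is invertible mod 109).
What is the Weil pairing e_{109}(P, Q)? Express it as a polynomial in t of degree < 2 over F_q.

46772091314299 + 89509487797126*t

Under M = [[71,10],[52,108]] in GL_2(Z/109), e_{109}(P',Q') = e_{109}(P,Q)^(71*108-10*52 mod 109).
So e_{109}(P,Q) = e_{109}(P',Q')^{45}, since 63*45 = 1 mod 109.
7-bit Miller (1101101) on E'/F_{122643767629373} with a'=71896769645400, b'=91055927380497: accumulate tangent/chord ratios at Q'+S and P'+S'.
So e_{109}(P',Q') = 67976715260687 + 102744161002448*t.
(67976715260687 + 102744161002448*t)^{45} mod (122643767629373,f) = 46772091314299 + 89509487797126*t.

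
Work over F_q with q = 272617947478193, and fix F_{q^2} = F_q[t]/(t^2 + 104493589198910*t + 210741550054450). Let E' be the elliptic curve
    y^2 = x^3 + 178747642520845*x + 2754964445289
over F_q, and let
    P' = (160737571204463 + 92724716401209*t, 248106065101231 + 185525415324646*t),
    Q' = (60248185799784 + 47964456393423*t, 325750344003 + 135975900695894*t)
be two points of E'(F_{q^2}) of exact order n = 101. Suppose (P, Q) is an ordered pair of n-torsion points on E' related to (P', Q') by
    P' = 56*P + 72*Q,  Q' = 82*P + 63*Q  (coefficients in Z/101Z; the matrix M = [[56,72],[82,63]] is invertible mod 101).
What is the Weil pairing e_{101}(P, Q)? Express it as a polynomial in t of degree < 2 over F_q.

Since e_{101}(P,P)=e_{101}(Q,Q)=1 and e_{101}(Q,P)=e_{101}(P,Q)^{-1}, expanding e_{101}(56*P + 72*Q,82*P + 63*Q) leaves e(P,Q)^det(M).
Inverting 48 mod 101: 40. Thus e_{101}(P,Q) = e(P',Q')^{40}.
n = 101 = (1100101)_2 (7 bits, wt 4); accumulate f_{101,P'}(Q'+S)/f_{101,P'}(S) along the 6-step ladder.
So e_{101}(P',Q') = 226050509721196 + 34350156394993*t.
(226050509721196 + 34350156394993*t)^{40} mod (272617947478193,f) = 225343813220284 + 219975308640542*t.

225343813220284 + 219975308640542*t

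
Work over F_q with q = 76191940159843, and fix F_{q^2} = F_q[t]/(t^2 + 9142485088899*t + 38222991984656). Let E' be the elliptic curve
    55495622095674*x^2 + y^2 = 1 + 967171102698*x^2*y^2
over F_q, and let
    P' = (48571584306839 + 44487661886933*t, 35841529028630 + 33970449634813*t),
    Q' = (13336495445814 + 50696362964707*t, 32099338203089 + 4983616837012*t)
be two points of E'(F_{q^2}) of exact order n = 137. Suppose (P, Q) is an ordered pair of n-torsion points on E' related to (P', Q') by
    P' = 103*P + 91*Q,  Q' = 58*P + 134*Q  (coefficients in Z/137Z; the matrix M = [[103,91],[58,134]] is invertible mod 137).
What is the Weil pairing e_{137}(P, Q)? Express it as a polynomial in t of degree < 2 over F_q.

16899425050180 + 19258583883719*t

Under M = [[103,91],[58,134]] in GL_2(Z/137), e_{137}(P',Q') = e_{137}(P,Q)^(103*134-91*58 mod 137).
det M = 103*134 - 91*58 = 8524 = 30 (mod 137); 30^{-1} = 32 (mod 137).
Map (x,y)_Ed via u=(1+y)/(1-y), v=(1+y)/((1-y)x) to Montgomery A=43609223952111,B=39030026963505; then to (a',b')=(5281346765588,61165822673664).
Build f_{137,P'} and f_{137,Q'} via the 8-bit ladder of 137=10001001_2; evaluate at shifted divisors; quotient in F_{76191940159843^2}.
So e_{137}(P',Q') = 12476424636922 + 61115391388483*t.
(12476424636922 + 61115391388483*t)^{32} mod (76191940159843,f) = 16899425050180 + 19258583883719*t.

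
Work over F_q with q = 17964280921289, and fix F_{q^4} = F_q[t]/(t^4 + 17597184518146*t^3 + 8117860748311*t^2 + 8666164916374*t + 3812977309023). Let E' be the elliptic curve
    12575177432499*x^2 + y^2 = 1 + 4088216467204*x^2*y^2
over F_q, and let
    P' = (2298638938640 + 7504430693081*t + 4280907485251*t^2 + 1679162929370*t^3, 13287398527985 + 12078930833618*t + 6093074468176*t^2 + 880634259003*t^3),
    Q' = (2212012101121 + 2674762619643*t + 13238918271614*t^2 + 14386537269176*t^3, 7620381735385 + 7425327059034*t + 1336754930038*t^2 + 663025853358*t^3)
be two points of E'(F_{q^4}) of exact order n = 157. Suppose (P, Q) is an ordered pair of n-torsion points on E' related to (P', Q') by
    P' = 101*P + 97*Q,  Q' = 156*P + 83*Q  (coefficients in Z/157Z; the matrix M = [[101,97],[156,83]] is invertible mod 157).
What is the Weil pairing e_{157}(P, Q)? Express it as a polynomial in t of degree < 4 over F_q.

Alternating bilinearity on E[157] (values in mu_{157} in F_{17964280921289^4}) gives e(P',Q') = e(P,Q)^det(M).
Inverting 2 mod 157: 79. Thus e_{157}(P,Q) = e(P',Q')^{79}.
Map (x,y)_Ed via u=(1+y)/(1-y), v=(1+y)/((1-y)x) to Montgomery A=6355827594990,B=3150304390657; then to (a',b')=(5576559240087,11031216866301).
Run Miller on y^2=x^3+5576559240087*x+11031216866301 over F_{17964280921289}: ladder 10011101 (8 bits); e = f_P(D_Q)/f_Q(D_P).
Miller gives e_{157}(P',Q') = 9177073592759 + 2323025327758*t + 4467605721515*t^2 + 8646226565326*t^3 in F_{17964280921289^4}.
Hence e(P,Q) = 9642110227601 + 9353580885121*t + 5710416490303*t^2 + 16219109449916*t^3 in F_{17964280921289^4}^*.

9642110227601 + 9353580885121*t + 5710416490303*t^2 + 16219109449916*t^3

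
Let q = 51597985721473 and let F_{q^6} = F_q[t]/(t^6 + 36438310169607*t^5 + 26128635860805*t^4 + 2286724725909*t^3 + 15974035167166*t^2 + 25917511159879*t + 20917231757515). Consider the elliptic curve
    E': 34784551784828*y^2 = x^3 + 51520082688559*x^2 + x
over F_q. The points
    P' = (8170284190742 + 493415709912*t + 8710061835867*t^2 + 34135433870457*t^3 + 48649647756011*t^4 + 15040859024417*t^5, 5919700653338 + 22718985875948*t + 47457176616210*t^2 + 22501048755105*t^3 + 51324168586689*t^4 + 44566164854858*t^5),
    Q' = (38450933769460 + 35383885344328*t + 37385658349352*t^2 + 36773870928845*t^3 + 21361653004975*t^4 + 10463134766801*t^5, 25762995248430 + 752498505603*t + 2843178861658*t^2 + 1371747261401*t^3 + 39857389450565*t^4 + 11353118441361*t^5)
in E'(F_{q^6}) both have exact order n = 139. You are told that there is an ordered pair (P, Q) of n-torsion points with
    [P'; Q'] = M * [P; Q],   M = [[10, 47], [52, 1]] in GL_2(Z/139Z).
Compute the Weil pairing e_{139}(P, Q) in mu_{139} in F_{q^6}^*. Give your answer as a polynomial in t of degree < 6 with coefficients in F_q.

The 139-Weil pairing on E[139] over F_{51597985721473} is alternating-bilinear: e_{139}(P',Q') = e_{139}(P,Q)^det(M).
10*1 - 47*52 = -2434; reduced mod 139: det = 68, inverse 92.
(x,y)|->(4460804564304x+1747181954848,4460804564304y) sends E' to y^2=x^3+2988979271610*x+45399169660150.
Build f_{139,P'} and f_{139,Q'} via the 8-bit ladder of 139=10001011_2; evaluate at shifted divisors; quotient in F_{51597985721473^6}.
So e_{139}(P',Q') = 6777590383308 + 30481555152332*t + 19107919567493*t^2 + 50597927429720*t^3 + 20944430560053*t^4 + 12732207593967*t^5.
(6777590383308 + 30481555152332*t + 19107919567493*t^2 + 50597927429720*t^3 + 20944430560053*t^4 + 12732207593967*t^5)^{92} mod (51597985721473,f) = 14999096699505 + 21542678409766*t + 42953967705896*t^2 + 1767578018694*t^3 + 11809833057880*t^4 + 35381134923945*t^5.

14999096699505 + 21542678409766*t + 42953967705896*t^2 + 1767578018694*t^3 + 11809833057880*t^4 + 35381134923945*t^5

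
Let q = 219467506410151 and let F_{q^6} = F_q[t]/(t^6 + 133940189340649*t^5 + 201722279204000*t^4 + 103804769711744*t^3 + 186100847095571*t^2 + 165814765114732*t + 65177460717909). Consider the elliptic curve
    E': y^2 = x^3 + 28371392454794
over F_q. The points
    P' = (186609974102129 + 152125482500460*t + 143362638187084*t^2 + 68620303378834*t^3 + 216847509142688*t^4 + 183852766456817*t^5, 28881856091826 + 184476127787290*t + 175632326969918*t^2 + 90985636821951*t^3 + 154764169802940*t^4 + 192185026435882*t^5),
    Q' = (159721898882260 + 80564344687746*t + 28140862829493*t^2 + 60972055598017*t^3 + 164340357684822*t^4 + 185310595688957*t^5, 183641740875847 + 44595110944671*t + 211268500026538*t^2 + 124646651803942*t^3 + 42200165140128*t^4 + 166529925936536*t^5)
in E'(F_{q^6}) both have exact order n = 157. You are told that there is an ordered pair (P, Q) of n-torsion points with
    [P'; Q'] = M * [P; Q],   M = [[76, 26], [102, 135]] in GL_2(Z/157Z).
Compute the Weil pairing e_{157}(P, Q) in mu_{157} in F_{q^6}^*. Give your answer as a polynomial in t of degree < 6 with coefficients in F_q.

Alternating bilinearity on E[157] (values in mu_{157} in F_{219467506410151^6}) gives e(P',Q') = e(P,Q)^det(M).
det(M) mod 157 = 72; its inverse in (Z/157)^* is 24 (check: 72*24 mod 157 = 1).
Run Miller on y^2=x^3+28371392454794 over F_{219467506410151}: ladder 10011101 (8 bits); e = f_P(D_Q)/f_Q(D_P).
So e_{157}(P',Q') = 105591373796636 + 1577911255202*t + 19941428473460*t^2 + 87073777830588*t^3 + 149651214833477*t^4 + 71406314119419*t^5.
Thus e_{157}(P,Q) = 53390001986629 + 41575014137338*t + 157540116512177*t^2 + 46638714680746*t^3 + 119454494066200*t^4 + 133596553719110*t^5.

53390001986629 + 41575014137338*t + 157540116512177*t^2 + 46638714680746*t^3 + 119454494066200*t^4 + 133596553719110*t^5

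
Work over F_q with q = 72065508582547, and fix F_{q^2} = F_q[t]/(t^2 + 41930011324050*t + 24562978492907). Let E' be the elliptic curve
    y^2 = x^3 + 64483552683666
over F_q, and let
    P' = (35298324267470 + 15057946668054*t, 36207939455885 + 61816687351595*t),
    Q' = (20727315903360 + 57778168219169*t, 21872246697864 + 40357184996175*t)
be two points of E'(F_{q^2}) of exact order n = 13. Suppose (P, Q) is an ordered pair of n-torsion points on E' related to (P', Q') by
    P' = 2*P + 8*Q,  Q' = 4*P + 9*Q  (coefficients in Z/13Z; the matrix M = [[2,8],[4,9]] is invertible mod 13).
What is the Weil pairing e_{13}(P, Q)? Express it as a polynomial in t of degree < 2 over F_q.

57077302614443 + 49560212233895*t

Alternating bilinearity on E[13] (values in mu_{13} in F_{72065508582547^2}) gives e(P',Q') = e(P,Q)^det(M).
det M = 2*9 - 8*4 = -14 = 12 (mod 13); 12^{-1} = 12 (mod 13).
Run Miller on y^2=x^3+64483552683666 over F_{72065508582547}: ladder 1101 (4 bits); e = f_P(D_Q)/f_Q(D_P).
Miller gives e_{13}(P',Q') = 22848712938370 + 22505296348652*t in F_{72065508582547^2}.
Thus e_{13}(P,Q) = 57077302614443 + 49560212233895*t.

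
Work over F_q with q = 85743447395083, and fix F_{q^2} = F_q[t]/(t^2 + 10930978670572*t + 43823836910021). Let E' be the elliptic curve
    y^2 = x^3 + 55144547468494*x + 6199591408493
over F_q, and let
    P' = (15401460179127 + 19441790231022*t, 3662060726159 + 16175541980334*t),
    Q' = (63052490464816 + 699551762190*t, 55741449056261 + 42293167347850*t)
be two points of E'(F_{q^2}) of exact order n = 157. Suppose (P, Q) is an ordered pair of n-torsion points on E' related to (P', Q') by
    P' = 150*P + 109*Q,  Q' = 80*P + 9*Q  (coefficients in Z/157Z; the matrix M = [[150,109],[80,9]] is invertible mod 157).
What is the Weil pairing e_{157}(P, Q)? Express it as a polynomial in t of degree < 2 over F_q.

Under M = [[150,109],[80,9]] in GL_2(Z/157), e_{157}(P',Q') = e_{157}(P,Q)^(150*9-109*80 mod 157).
So e_{157}(P,Q) = e_{157}(P',Q')^{35}, since 9*35 = 1 mod 157.
Build f_{157,P'} and f_{157,Q'} via the 8-bit ladder of 157=10011101_2; evaluate at shifted divisors; quotient in F_{85743447395083^2}.
So e_{157}(P',Q') = 9030557031625 + 77109916079226*t.
Raise to 35: e(P,Q) = 9432539074169 + 8645271180111*t in mu_{157}.

9432539074169 + 8645271180111*t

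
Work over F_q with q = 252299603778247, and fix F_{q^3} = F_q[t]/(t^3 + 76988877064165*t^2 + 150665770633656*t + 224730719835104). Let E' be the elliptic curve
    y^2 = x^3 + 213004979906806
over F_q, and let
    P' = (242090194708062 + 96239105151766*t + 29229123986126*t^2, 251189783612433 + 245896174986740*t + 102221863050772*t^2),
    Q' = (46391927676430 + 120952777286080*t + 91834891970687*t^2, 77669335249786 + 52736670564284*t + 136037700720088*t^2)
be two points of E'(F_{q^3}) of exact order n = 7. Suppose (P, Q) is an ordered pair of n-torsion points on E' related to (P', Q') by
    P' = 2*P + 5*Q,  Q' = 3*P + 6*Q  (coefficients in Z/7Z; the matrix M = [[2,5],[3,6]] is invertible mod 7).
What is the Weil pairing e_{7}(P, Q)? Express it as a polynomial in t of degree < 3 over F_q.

Since e_{7}(P,P)=e_{7}(Q,Q)=1 and e_{7}(Q,P)=e_{7}(P,Q)^{-1}, expanding e_{7}(2*P + 5*Q,3*P + 6*Q) leaves e(P,Q)^det(M).
So e_{7}(P,Q) = e_{7}(P',Q')^{2}, since 4*2 = 1 mod 7.
Miller loop for e_{7} over F_{252299603778247^3}: bits of 7 = 111; 2 double steps + 2 add steps, l/v at each.
So e_{7}(P',Q') = 102176795418384 + 113159215531700*t + 111076113829395*t^2.
e_{7}(P,Q) = (102176795418384 + 113159215531700*t + 111076113829395*t^2)^{2} = 120633286908703 + 35778027570815*t + 156712260920529*t^2.

120633286908703 + 35778027570815*t + 156712260920529*t^2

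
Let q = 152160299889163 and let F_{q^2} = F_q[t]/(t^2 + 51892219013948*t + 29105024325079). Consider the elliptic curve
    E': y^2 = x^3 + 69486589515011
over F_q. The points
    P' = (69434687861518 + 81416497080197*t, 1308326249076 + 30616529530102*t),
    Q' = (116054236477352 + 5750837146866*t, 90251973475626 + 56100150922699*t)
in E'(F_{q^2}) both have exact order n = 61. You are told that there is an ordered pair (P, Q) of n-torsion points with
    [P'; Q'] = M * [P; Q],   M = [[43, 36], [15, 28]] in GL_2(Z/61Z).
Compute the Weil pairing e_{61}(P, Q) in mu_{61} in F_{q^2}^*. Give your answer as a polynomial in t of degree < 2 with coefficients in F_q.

Since e_{61}(P,P)=e_{61}(Q,Q)=1 and e_{61}(Q,P)=e_{61}(P,Q)^{-1}, expanding e_{61}(43*P + 36*Q,15*P + 28*Q) leaves e(P,Q)^det(M).
Inverting 54 mod 61: 26. Thus e_{61}(P,Q) = e(P',Q')^{26}.
Double-and-add over 111101: 6-1 doublings, 5-1 additions; each step l_{T,T}/v_{2T} or l_{T,P'}/v at Q'+S for random S.
The quotient is 13021079839332 + 113198390604028*t.
Finally e_{61}(P,Q) = 151322334591865 + 38279477204385*t.

151322334591865 + 38279477204385*t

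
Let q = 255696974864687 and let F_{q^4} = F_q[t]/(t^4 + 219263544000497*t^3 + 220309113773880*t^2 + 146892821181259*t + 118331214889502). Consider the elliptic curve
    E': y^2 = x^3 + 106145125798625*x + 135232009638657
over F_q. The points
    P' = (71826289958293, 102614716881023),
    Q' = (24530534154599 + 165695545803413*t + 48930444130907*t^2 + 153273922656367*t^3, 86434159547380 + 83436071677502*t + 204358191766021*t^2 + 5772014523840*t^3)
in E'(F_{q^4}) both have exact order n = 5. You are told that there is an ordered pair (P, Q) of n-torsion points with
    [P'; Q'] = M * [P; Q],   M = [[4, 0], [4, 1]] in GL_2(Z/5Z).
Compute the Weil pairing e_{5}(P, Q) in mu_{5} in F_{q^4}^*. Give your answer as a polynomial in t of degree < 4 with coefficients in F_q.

e_{5}(aP+bQ,cP+dQ) = e_{5}(P,Q)^(ad-bc); with (a,b,c,d)=(4,0,4,1) this gives the det-5 law.
So e_{5}(P,Q) = e_{5}(P',Q')^{4}, since 4*4 = 1 mod 5.
Run Miller on y^2=x^3+106145125798625*x+135232009638657 over F_{255696974864687}: ladder 101 (3 bits); e = f_P(D_Q)/f_Q(D_P).
So e_{5}(P',Q') = 93795580324797 + 235403000824182*t + 11999270616015*t^2 + 40330628626688*t^3.
Raise to 4: e(P,Q) = 46260929034416 + 82586558997253*t + 37931711006606*t^2 + 81755980479640*t^3 in mu_{5}.

46260929034416 + 82586558997253*t + 37931711006606*t^2 + 81755980479640*t^3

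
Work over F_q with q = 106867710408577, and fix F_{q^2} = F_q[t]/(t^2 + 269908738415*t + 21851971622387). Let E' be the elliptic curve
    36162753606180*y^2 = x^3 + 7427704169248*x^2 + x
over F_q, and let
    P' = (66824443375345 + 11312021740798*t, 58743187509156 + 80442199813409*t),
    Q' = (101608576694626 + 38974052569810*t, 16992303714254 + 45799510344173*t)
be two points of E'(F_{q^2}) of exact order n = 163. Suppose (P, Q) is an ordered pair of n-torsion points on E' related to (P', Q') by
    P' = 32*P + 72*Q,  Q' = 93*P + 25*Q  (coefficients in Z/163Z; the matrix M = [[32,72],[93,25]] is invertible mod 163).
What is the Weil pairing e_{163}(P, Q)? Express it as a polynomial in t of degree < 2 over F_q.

40518910490413 + 21636829776035*t

The 163-Weil pairing on E[163] over F_{106867710408577} is alternating-bilinear: e_{163}(P',Q') = e_{163}(P,Q)^det(M).
det M = 32*25 - 72*93 = -5896 = 135 (mod 163); 135^{-1} = 64 (mod 163).
(x,y)|->(15428218910258x+24246519104207,15428218910258y) sends E' to y^2=x^3+26531947769375*x+105986031925039.
Build f_{163,P'} and f_{163,Q'} via the 8-bit ladder of 163=10100011_2; evaluate at shifted divisors; quotient in F_{106867710408577^2}.
e_{163}(P',Q') = 85424975737390 + 57825139754730*t.
Thus e_{163}(P,Q) = 40518910490413 + 21636829776035*t.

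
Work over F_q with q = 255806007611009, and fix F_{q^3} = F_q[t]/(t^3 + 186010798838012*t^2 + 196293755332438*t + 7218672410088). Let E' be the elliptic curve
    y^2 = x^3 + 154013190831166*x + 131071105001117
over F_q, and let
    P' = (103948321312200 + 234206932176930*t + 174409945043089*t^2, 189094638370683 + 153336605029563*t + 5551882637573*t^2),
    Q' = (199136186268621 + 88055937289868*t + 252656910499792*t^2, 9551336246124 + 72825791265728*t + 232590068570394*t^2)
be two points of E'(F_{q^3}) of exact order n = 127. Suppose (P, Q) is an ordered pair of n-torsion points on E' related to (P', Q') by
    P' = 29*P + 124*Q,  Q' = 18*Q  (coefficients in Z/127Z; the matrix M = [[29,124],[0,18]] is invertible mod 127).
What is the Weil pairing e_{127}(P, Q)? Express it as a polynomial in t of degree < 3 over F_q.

67666680613167 + 12273092739760*t + 139589626706283*t^2

Under M = [[29,124],[0,18]] in GL_2(Z/127), e_{127}(P',Q') = e_{127}(P,Q)^(29*18-124*0 mod 127).
Inverting 14 mod 127: 118. Thus e_{127}(P,Q) = e(P',Q')^{118}.
7-bit Miller (1111111) on E'/F_{255806007611009} with a'=154013190831166, b'=131071105001117: accumulate tangent/chord ratios at Q'+S and P'+S'.
Miller gives e_{127}(P',Q') = 72521303729038 + 238276135794564*t + 210784389112347*t^2 in F_{255806007611009^3}.
Finally e_{127}(P,Q) = 67666680613167 + 12273092739760*t + 139589626706283*t^2.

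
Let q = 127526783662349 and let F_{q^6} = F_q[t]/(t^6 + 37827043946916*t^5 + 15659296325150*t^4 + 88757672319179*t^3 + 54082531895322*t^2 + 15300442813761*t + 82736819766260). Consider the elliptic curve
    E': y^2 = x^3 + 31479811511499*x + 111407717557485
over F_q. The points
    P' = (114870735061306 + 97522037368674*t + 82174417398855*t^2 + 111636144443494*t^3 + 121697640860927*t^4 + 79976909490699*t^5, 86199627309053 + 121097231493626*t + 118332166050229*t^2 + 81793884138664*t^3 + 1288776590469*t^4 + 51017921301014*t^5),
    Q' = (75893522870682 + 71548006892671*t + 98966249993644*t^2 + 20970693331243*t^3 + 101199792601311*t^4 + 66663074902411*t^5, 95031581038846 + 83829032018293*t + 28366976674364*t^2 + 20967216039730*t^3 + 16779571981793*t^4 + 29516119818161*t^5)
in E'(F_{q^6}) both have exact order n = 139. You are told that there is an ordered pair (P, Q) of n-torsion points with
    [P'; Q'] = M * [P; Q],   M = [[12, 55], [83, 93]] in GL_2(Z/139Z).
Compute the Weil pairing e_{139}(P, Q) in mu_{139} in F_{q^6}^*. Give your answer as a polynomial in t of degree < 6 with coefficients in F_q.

106042037601332 + 89912633728632*t + 68884076775029*t^2 + 122489635533011*t^3 + 14355092592222*t^4 + 50464380976310*t^5

e_{139} is bilinear + alternating on E[139], so e_{139}(12*P + 55*Q, 83*P + 93*Q) = e_{139}(P,Q)^(12*93-55*83).
12*93 - 55*83 = -3449; reduced mod 139: det = 26, inverse 123.
Run Miller on y^2=x^3+31479811511499*x+111407717557485 over F_{127526783662349}: ladder 10001011 (8 bits); e = f_P(D_Q)/f_Q(D_P).
e_{139}(P',Q') = 32285314094328 + 4547792522439*t + 58112589093295*t^2 + 19928680744263*t^3 + 21957097557000*t^4 + 103461391489897*t^5.
(32285314094328 + 4547792522439*t + 58112589093295*t^2 + 19928680744263*t^3 + 21957097557000*t^4 + 103461391489897*t^5)^{123} mod (127526783662349,f) = 106042037601332 + 89912633728632*t + 68884076775029*t^2 + 122489635533011*t^3 + 14355092592222*t^4 + 50464380976310*t^5.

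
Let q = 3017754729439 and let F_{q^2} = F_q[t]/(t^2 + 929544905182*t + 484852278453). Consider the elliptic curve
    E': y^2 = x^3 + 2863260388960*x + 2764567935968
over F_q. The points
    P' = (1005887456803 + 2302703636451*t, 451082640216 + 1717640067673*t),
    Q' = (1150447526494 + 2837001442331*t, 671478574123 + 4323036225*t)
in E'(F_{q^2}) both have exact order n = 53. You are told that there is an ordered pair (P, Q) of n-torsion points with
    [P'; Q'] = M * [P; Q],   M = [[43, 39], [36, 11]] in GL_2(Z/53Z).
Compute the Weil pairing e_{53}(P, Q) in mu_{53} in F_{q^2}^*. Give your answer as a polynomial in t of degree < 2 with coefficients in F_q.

e_{53}(aP+bQ,cP+dQ) = e_{53}(P,Q)^(ad-bc); with (a,b,c,d)=(43,39,36,11) this gives the det-53 law.
So e_{53}(P,Q) = e_{53}(P',Q')^{30}, since 23*30 = 1 mod 53.
6-bit Miller (110101) on E'/F_{3017754729439} with a'=2863260388960, b'=2764567935968: accumulate tangent/chord ratios at Q'+S and P'+S'.
e_{53}(P',Q') = 2738371258344 + 1754105086523*t.
(2738371258344 + 1754105086523*t)^{30} mod (3017754729439,f) = 1476967305380 + 2031602768799*t.

1476967305380 + 2031602768799*t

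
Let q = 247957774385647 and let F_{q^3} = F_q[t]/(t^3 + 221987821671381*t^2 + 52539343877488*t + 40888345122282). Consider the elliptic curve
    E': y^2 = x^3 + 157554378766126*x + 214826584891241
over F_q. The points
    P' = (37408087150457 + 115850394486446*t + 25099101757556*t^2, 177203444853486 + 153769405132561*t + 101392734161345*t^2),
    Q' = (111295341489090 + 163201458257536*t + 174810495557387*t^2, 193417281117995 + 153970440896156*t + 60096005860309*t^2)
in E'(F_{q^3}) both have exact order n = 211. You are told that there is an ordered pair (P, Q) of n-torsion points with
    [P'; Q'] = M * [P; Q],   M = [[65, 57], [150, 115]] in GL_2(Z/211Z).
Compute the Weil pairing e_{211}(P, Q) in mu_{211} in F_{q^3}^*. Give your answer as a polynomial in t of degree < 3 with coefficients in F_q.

Since e_{211}(P,P)=e_{211}(Q,Q)=1 and e_{211}(Q,P)=e_{211}(P,Q)^{-1}, expanding e_{211}(65*P + 57*Q,150*P + 115*Q) leaves e(P,Q)^det(M).
65*115 - 57*150 = -1075; reduced mod 211: det = 191, inverse 116.
n = 211 = (11010011)_2 (8 bits, wt 5); accumulate f_{211,P'}(Q'+S)/f_{211,P'}(S) along the 7-step ladder.
So e_{211}(P',Q') = 115814213112716 + 235114669835093*t + 1166250041435*t^2.
(115814213112716 + 235114669835093*t + 1166250041435*t^2)^{116} mod (247957774385647,f) = 74376686918205 + 128766029588183*t + 213192051300489*t^2.

74376686918205 + 128766029588183*t + 213192051300489*t^2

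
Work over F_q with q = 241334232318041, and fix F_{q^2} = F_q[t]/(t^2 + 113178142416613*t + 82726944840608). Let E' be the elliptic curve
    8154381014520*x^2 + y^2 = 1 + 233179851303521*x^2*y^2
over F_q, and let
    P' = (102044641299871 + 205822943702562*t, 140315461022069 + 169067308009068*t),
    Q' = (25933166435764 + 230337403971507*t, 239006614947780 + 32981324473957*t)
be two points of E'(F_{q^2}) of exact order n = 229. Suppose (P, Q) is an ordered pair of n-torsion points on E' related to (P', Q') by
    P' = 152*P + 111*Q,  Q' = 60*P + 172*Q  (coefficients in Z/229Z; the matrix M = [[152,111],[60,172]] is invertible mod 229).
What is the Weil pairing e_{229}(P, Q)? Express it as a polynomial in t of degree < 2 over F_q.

Under M = [[152,111],[60,172]] in GL_2(Z/229), e_{229}(P',Q') = e_{229}(P,Q)^(152*172-111*60 mod 229).
Inverting 19 mod 229: 217. Thus e_{229}(P,Q) = e(P',Q')^{217}.
Map (x,y)_Ed via u=(1+y)/(1-y), v=(1+y)/((1-y)x) to Montgomery A=0,B=115770927330718; then to (a',b')=(188301571371146,0).
n = 229 = (11100101)_2 (8 bits, wt 5); accumulate f_{229,P'}(Q'+S)/f_{229,P'}(S) along the 7-step ladder.
So e_{229}(P',Q') = 69578164568656 + 112813762097355*t.
(69578164568656 + 112813762097355*t)^{217} mod (241334232318041,f) = 72988006119855 + 235602655733614*t.

72988006119855 + 235602655733614*t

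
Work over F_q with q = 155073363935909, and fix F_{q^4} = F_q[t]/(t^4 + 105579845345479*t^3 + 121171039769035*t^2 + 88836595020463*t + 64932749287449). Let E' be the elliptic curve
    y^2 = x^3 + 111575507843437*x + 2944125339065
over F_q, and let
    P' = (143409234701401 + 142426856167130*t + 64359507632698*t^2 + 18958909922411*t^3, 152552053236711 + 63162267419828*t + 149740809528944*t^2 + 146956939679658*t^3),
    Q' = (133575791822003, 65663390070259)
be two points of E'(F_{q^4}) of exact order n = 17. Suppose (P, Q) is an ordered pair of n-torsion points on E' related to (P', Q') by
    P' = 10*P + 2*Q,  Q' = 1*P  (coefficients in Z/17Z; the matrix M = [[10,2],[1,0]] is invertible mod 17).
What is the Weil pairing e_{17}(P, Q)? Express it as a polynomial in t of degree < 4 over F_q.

121838975224183 + 140042728452109*t + 49570486758508*t^2 + 76906364695450*t^3

e_{17} is bilinear + alternating on E[17], so e_{17}(10*P + 2*Q, 1*P) = e_{17}(P,Q)^(10*0-2*1).
det M = 10*0 - 2*1 = -2 = 15 (mod 17); 15^{-1} = 8 (mod 17).
Double-and-add over 10001: 5-1 doublings, 2-1 additions; each step l_{T,T}/v_{2T} or l_{T,P'}/v at Q'+S for random S.
f_P(D_Q)/f_Q(D_P) = 46775910568047 + 37683879421271*t + 29713189431669*t^2 + 115886400630202*t^3.
Finally e_{17}(P,Q) = 121838975224183 + 140042728452109*t + 49570486758508*t^2 + 76906364695450*t^3.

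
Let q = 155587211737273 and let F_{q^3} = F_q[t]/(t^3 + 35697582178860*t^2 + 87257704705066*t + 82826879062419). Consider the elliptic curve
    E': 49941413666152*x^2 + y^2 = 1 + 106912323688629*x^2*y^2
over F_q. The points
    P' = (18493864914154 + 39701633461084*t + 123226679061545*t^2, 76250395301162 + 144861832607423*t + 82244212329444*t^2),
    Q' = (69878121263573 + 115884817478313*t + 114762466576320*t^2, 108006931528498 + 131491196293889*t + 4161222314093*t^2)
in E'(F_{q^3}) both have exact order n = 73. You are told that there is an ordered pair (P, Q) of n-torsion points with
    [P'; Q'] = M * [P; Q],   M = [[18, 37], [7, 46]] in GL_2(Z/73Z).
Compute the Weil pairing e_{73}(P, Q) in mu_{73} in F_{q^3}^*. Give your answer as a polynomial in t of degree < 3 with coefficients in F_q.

26992750483343 + 110646646771371*t + 2019832394382*t^2

The 73-Weil pairing on E[73] over F_{155587211737273} is alternating-bilinear: e_{73}(P',Q') = e_{73}(P,Q)^det(M).
So e_{73}(P,Q) = e_{73}(P',Q')^{34}, since 58*34 = 1 mod 73.
Edwards->Montgomery: u=(1+y)/(1-y), v=u/x -> 112336973222301v^2=u^3+56477919210900u^2+u; then x_W=24654075428699u+211087602918: y^2=x^3+94145995044439*x+111213297519471.
Miller loop for e_{73} over F_{155587211737273^3}: bits of 73 = 1001001; 6 double steps + 2 add steps, l/v at each.
Result: e(P',Q') = 139095973723693 + 154756667094326*t + 122642307854761*t^2.
Hence e(P,Q) = 26992750483343 + 110646646771371*t + 2019832394382*t^2 in F_{155587211737273^3}^*.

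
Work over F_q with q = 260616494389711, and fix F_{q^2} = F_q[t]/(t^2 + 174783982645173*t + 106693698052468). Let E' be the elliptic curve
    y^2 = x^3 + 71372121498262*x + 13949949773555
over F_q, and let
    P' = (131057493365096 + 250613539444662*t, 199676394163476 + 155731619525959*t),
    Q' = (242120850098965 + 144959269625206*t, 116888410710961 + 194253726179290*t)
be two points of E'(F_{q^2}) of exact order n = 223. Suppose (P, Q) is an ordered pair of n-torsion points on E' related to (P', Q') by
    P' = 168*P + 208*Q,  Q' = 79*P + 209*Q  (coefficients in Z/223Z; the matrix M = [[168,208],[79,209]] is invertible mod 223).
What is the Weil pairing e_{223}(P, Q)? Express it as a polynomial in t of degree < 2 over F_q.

57472485293430 + 82154320388090*t

Alternating bilinearity on E[223] (values in mu_{223} in F_{260616494389711^2}) gives e(P',Q') = e(P,Q)^det(M).
det M = 168*209 - 208*79 = 18680 = 171 (mod 223); 171^{-1} = 30 (mod 223).
Run Miller on y^2=x^3+71372121498262*x+13949949773555 over F_{260616494389711}: ladder 11011111 (8 bits); e = f_P(D_Q)/f_Q(D_P).
So e_{223}(P',Q') = 172480896894429 + 173907845785428*t.
Finally e_{223}(P,Q) = 57472485293430 + 82154320388090*t.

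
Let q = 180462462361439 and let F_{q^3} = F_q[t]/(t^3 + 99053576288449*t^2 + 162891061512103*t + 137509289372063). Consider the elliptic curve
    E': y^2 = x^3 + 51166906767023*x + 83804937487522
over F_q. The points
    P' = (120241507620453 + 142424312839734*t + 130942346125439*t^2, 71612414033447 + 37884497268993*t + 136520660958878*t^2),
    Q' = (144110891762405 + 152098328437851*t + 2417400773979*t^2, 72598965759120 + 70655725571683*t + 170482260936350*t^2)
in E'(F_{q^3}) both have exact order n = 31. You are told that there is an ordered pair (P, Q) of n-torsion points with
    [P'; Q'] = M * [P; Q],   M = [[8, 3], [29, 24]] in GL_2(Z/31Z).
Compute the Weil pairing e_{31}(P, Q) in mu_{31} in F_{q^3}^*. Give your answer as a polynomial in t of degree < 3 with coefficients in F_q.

101883704100850 + 33849869839442*t + 38078896970583*t^2

Alternating bilinearity on E[31] (values in mu_{31} in F_{180462462361439^3}) gives e(P',Q') = e(P,Q)^det(M).
Hence e(P,Q) = e(P',Q')^{13} where 13 = 12^{-1} mod 31.
n = 31 = (11111)_2 (5 bits, wt 5); accumulate f_{31,P'}(Q'+S)/f_{31,P'}(S) along the 4-step ladder.
f_P(D_Q)/f_Q(D_P) = 164541349169178 + 66801837169948*t + 60312064339855*t^2.
(164541349169178 + 66801837169948*t + 60312064339855*t^2)^{13} mod (180462462361439,f) = 101883704100850 + 33849869839442*t + 38078896970583*t^2.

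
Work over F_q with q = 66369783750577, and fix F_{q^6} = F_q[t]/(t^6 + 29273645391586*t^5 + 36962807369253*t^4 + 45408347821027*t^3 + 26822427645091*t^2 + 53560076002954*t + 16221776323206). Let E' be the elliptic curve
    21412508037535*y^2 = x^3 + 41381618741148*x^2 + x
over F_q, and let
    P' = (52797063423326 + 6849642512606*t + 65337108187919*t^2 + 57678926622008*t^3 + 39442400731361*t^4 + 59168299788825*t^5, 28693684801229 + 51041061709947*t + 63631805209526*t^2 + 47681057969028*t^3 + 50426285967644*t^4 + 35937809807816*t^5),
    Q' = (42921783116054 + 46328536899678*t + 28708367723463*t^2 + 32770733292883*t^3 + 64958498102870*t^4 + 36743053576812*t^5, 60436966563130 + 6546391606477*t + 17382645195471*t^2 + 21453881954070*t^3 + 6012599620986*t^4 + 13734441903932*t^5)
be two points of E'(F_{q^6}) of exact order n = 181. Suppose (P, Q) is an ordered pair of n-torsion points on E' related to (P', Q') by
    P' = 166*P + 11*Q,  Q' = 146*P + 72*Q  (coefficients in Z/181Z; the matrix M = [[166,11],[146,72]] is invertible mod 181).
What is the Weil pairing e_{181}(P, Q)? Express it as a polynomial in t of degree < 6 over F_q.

e_{181}(aP+bQ,cP+dQ) = e_{181}(P,Q)^(ad-bc); with (a,b,c,d)=(166,11,146,72) this gives the det-181 law.
det M = 166*72 - 11*146 = 10346 = 29 (mod 181); 29^{-1} = 25 (mod 181).
(x,y)|->(21551860565901x+17859215792083,21551860565901y) sends E' to y^2=x^3+41115445382412.
Miller loop for e_{181} over F_{66369783750577^6}: bits of 181 = 10110101; 7 double steps + 4 add steps, l/v at each.
e_{181}(P',Q') = 32906646805985 + 27792784856975*t + 32555746018731*t^2 + 59306674078941*t^3 + 64898129569594*t^4 + 23908295881519*t^5.
Thus e_{181}(P,Q) = 9004879596011 + 46921984107766*t + 12702611592676*t^2 + 54508127859569*t^3 + 11128475560334*t^4 + 38969741850698*t^5.

9004879596011 + 46921984107766*t + 12702611592676*t^2 + 54508127859569*t^3 + 11128475560334*t^4 + 38969741850698*t^5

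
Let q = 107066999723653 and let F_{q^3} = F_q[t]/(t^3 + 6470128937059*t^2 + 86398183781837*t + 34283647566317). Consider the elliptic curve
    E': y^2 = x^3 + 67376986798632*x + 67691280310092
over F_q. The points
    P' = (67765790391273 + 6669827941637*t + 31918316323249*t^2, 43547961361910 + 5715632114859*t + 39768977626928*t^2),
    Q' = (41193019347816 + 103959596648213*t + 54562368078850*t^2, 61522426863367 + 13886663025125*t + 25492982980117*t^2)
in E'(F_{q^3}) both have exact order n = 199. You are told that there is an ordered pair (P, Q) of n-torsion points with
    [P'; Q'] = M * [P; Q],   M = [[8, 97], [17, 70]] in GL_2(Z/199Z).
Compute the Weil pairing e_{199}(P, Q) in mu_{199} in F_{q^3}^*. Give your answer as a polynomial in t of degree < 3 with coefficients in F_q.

56900690409585 + 21907044676674*t + 51758831561630*t^2

The 199-Weil pairing on E[199] over F_{107066999723653} is alternating-bilinear: e_{199}(P',Q') = e_{199}(P,Q)^det(M).
8*70 - 97*17 = -1089; reduced mod 199: det = 105, inverse 163.
Miller loop for e_{199} over F_{107066999723653^3}: bits of 199 = 11000111; 7 double steps + 4 add steps, l/v at each.
Miller gives e_{199}(P',Q') = 61104007113458 + 105544402951193*t + 49829618436145*t^2 in F_{107066999723653^3}.
Thus e_{199}(P,Q) = 56900690409585 + 21907044676674*t + 51758831561630*t^2.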